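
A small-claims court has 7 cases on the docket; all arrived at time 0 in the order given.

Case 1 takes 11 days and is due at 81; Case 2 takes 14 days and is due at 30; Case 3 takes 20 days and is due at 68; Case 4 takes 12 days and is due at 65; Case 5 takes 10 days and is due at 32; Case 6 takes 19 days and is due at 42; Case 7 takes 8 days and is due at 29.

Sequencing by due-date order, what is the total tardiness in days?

EDD (increasing due date): Case 7 Case 2 Case 5 Case 6 Case 4 Case 3 Case 1.
Case 7: 0→8, due 29, tardiness 0
Case 2: 8→22, due 30, tardiness 0
Case 5: 22→32, due 32, tardiness 0
Case 6: 32→51, due 42, tardiness 9
Case 4: 51→63, due 65, tardiness 0
Case 3: 63→83, due 68, tardiness 15
Case 1: 83→94, due 81, tardiness 13
Sum = 0+0+0+9+0+15+13 = 37.

37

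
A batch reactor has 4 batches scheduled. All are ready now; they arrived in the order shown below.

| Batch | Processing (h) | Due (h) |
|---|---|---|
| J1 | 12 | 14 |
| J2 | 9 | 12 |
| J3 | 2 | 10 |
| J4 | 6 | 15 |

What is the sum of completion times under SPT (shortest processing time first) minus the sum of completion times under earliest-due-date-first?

SPT (increasing processing time): J3 J4 J2 J1.
J3: 0→2
J4: 2→8
J2: 8→17
J1: 17→29
Sum = 2+8+17+29 = 56.
EDD (increasing due date): J3 J2 J1 J4.
J3: 0→2
J2: 2→11
J1: 11→23
J4: 23→29
Sum = 2+11+23+29 = 65.
Difference = 56 − 65 = -9.

-9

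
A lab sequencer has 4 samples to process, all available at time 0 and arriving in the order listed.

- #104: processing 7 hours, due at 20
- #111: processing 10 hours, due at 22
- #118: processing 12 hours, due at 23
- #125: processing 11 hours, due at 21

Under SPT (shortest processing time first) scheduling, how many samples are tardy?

2

SPT (increasing processing time): #104 #111 #125 #118.
#104: 0→7, due 20, tardiness 0
#111: 7→17, due 22, tardiness 0
#125: 17→28, due 21, tardiness 7
#118: 28→40, due 23, tardiness 17
Late samples: 2.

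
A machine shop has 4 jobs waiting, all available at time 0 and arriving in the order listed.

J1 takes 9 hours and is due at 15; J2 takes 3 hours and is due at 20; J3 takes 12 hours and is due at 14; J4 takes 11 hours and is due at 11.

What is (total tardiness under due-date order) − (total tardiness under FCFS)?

EDD (increasing due date): J4 J3 J1 J2.
J4: 0→11, due 11, tardiness 0
J3: 11→23, due 14, tardiness 9
J1: 23→32, due 15, tardiness 17
J2: 32→35, due 20, tardiness 15
Sum = 0+9+17+15 = 41.
FIFO (arrival order): J1 J2 J3 J4.
J1: 0→9, due 15, tardiness 0
J2: 9→12, due 20, tardiness 0
J3: 12→24, due 14, tardiness 10
J4: 24→35, due 11, tardiness 24
Sum = 0+0+10+24 = 34.
Difference = 41 − 34 = 7.

7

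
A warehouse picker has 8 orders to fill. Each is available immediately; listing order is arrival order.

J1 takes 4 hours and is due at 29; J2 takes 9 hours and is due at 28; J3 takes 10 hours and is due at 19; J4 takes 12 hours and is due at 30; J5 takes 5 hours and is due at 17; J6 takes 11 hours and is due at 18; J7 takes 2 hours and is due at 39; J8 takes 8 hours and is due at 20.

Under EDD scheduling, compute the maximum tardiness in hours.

29

EDD (increasing due date): J5 J6 J3 J8 J2 J1 J4 J7.
J5: 0→5, due 17, tardiness 0
J6: 5→16, due 18, tardiness 0
J3: 16→26, due 19, tardiness 7
J8: 26→34, due 20, tardiness 14
J2: 34→43, due 28, tardiness 15
J1: 43→47, due 29, tardiness 18
J4: 47→59, due 30, tardiness 29
J7: 59→61, due 39, tardiness 22
Maximum = 29.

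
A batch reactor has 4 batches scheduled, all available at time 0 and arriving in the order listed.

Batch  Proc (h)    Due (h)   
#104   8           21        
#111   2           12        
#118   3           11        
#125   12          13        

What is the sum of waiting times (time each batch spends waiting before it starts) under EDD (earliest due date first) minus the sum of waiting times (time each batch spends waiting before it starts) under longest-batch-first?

-30

EDD (increasing due date): #118 #111 #125 #104.
#118: waits 0, runs 0→3
#111: waits 3, runs 3→5
#125: waits 5, runs 5→17
#104: waits 17, runs 17→25
Sum = 0+3+5+17 = 25.
LPT (decreasing processing time): #125 #104 #118 #111.
#125: waits 0, runs 0→12
#104: waits 12, runs 12→20
#118: waits 20, runs 20→23
#111: waits 23, runs 23→25
Sum = 0+12+20+23 = 55.
Difference = 25 − 55 = -30.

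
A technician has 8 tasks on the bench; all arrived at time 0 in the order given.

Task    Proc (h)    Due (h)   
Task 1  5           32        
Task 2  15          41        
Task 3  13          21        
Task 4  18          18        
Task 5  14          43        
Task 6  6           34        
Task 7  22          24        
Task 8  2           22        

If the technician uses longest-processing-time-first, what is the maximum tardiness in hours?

LPT (decreasing processing time): Task 7 Task 4 Task 2 Task 5 Task 3 Task 6 Task 1 Task 8.
Task 7: 0→22, due 24, tardiness 0
Task 4: 22→40, due 18, tardiness 22
Task 2: 40→55, due 41, tardiness 14
Task 5: 55→69, due 43, tardiness 26
Task 3: 69→82, due 21, tardiness 61
Task 6: 82→88, due 34, tardiness 54
Task 1: 88→93, due 32, tardiness 61
Task 8: 93→95, due 22, tardiness 73
Maximum = 73.

73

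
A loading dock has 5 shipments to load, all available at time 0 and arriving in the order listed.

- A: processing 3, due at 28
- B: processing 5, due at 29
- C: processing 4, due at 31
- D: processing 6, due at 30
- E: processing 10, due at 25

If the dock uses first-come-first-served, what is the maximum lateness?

3

FIFO (arrival order): A B C D E.
A: 0→3, due 28, lateness -25
B: 3→8, due 29, lateness -21
C: 8→12, due 31, lateness -19
D: 12→18, due 30, lateness -12
E: 18→28, due 25, lateness 3
Maximum = 3.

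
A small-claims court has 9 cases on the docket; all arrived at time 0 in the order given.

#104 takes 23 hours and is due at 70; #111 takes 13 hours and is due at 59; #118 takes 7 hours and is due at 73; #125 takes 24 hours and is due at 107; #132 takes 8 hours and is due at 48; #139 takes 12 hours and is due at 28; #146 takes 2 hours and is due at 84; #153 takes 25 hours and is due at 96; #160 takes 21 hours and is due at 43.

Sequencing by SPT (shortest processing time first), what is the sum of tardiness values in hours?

79

SPT (increasing processing time): #146 #118 #132 #139 #111 #160 #104 #125 #153.
#146: 0→2, due 84, tardiness 0
#118: 2→9, due 73, tardiness 0
#132: 9→17, due 48, tardiness 0
#139: 17→29, due 28, tardiness 1
#111: 29→42, due 59, tardiness 0
#160: 42→63, due 43, tardiness 20
#104: 63→86, due 70, tardiness 16
#125: 86→110, due 107, tardiness 3
#153: 110→135, due 96, tardiness 39
Sum = 0+0+0+1+0+20+16+3+39 = 79.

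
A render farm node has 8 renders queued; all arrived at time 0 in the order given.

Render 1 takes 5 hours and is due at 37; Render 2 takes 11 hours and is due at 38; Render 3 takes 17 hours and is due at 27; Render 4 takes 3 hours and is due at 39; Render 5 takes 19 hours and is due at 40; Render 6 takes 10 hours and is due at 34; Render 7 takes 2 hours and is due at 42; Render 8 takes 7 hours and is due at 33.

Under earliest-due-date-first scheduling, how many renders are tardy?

5

EDD (increasing due date): Render 3 Render 8 Render 6 Render 1 Render 2 Render 4 Render 5 Render 7.
Render 3: 0→17, due 27, tardiness 0
Render 8: 17→24, due 33, tardiness 0
Render 6: 24→34, due 34, tardiness 0
Render 1: 34→39, due 37, tardiness 2
Render 2: 39→50, due 38, tardiness 12
Render 4: 50→53, due 39, tardiness 14
Render 5: 53→72, due 40, tardiness 32
Render 7: 72→74, due 42, tardiness 32
Late renders: 5.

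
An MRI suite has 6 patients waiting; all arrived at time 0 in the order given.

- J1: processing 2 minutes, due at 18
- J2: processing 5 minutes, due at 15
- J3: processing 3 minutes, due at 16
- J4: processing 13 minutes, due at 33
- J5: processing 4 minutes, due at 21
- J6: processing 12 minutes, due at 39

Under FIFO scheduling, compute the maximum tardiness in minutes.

6

FIFO (arrival order): J1 J2 J3 J4 J5 J6.
J1: 0→2, due 18, tardiness 0
J2: 2→7, due 15, tardiness 0
J3: 7→10, due 16, tardiness 0
J4: 10→23, due 33, tardiness 0
J5: 23→27, due 21, tardiness 6
J6: 27→39, due 39, tardiness 0
Maximum = 6.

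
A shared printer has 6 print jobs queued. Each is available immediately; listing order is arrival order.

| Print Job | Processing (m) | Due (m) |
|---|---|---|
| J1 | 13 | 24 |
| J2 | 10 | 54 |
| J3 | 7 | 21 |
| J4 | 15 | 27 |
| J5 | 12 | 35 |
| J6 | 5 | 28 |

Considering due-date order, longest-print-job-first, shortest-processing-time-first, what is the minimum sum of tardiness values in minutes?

45

EDD (increasing due date): J3 J1 J4 J6 J5 J2.
J3: 0→7, due 21, tardiness 0
J1: 7→20, due 24, tardiness 0
J4: 20→35, due 27, tardiness 8
J6: 35→40, due 28, tardiness 12
J5: 40→52, due 35, tardiness 17
J2: 52→62, due 54, tardiness 8
Sum = 0+0+8+12+17+8 = 45.
LPT (decreasing processing time): J4 J1 J5 J2 J3 J6.
J4: 0→15, due 27, tardiness 0
J1: 15→28, due 24, tardiness 4
J5: 28→40, due 35, tardiness 5
J2: 40→50, due 54, tardiness 0
J3: 50→57, due 21, tardiness 36
J6: 57→62, due 28, tardiness 34
Sum = 0+4+5+0+36+34 = 79.
SPT (increasing processing time): J6 J3 J2 J5 J1 J4.
J6: 0→5, due 28, tardiness 0
J3: 5→12, due 21, tardiness 0
J2: 12→22, due 54, tardiness 0
J5: 22→34, due 35, tardiness 0
J1: 34→47, due 24, tardiness 23
J4: 47→62, due 27, tardiness 35
Sum = 0+0+0+0+23+35 = 58.
EDD 45, LPT 79, SPT 58 → minimum 45.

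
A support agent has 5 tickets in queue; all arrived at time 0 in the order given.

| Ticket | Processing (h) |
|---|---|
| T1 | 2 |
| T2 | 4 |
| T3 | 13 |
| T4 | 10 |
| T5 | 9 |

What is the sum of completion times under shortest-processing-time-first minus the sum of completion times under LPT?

-56

SPT (increasing processing time): T1 T2 T5 T4 T3.
T1: 0→2
T2: 2→6
T5: 6→15
T4: 15→25
T3: 25→38
Sum = 2+6+15+25+38 = 86.
LPT (decreasing processing time): T3 T4 T5 T2 T1.
T3: 0→13
T4: 13→23
T5: 23→32
T2: 32→36
T1: 36→38
Sum = 13+23+32+36+38 = 142.
Difference = 86 − 142 = -56.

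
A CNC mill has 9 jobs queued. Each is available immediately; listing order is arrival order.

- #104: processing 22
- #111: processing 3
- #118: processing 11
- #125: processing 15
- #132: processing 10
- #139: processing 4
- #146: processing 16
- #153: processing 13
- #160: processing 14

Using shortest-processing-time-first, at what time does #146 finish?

SPT (increasing processing time): #111 #139 #132 #118 #153 #160 #125 #146 #104.
#111: 0→3
#139: 3→7
#132: 7→17
#118: 17→28
#153: 28→41
#160: 41→55
#125: 55→70
#146: 70→86

86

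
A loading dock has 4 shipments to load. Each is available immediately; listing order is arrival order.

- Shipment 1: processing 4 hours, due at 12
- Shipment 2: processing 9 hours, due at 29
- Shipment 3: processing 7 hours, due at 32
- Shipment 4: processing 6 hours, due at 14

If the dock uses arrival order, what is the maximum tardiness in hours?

12

FIFO (arrival order): Shipment 1 Shipment 2 Shipment 3 Shipment 4.
Shipment 1: 0→4, due 12, tardiness 0
Shipment 2: 4→13, due 29, tardiness 0
Shipment 3: 13→20, due 32, tardiness 0
Shipment 4: 20→26, due 14, tardiness 12
Maximum = 12.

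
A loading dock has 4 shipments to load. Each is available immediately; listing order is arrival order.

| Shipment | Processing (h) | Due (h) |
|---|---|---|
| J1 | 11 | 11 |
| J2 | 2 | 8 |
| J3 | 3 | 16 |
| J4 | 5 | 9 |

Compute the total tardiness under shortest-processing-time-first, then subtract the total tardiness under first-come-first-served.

SPT (increasing processing time): J2 J3 J4 J1.
J2: 0→2, due 8, tardiness 0
J3: 2→5, due 16, tardiness 0
J4: 5→10, due 9, tardiness 1
J1: 10→21, due 11, tardiness 10
Sum = 0+0+1+10 = 11.
FIFO (arrival order): J1 J2 J3 J4.
J1: 0→11, due 11, tardiness 0
J2: 11→13, due 8, tardiness 5
J3: 13→16, due 16, tardiness 0
J4: 16→21, due 9, tardiness 12
Sum = 0+5+0+12 = 17.
Difference = 11 − 17 = -6.

-6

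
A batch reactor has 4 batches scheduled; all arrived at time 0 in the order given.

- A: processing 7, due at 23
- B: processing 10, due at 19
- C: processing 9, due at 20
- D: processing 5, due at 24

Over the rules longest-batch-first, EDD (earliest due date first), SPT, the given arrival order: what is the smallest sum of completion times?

LPT (decreasing processing time): B C A D.
B: 0→10
C: 10→19
A: 19→26
D: 26→31
Sum = 10+19+26+31 = 86.
EDD (increasing due date): B C A D.
B: 0→10
C: 10→19
A: 19→26
D: 26→31
Sum = 10+19+26+31 = 86.
SPT (increasing processing time): D A C B.
D: 0→5
A: 5→12
C: 12→21
B: 21→31
Sum = 5+12+21+31 = 69.
FIFO (arrival order): A B C D.
A: 0→7
B: 7→17
C: 17→26
D: 26→31
Sum = 7+17+26+31 = 81.
LPT 86, EDD 86, SPT 69, FIFO 81 → minimum 69.

69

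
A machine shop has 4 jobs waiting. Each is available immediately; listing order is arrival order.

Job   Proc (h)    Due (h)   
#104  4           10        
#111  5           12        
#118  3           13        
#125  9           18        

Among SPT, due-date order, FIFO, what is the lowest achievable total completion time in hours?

SPT (increasing processing time): #118 #104 #111 #125.
#118: 0→3
#104: 3→7
#111: 7→12
#125: 12→21
Sum = 3+7+12+21 = 43.
EDD (increasing due date): #104 #111 #118 #125.
#104: 0→4
#111: 4→9
#118: 9→12
#125: 12→21
Sum = 4+9+12+21 = 46.
FIFO (arrival order): #104 #111 #118 #125.
#104: 0→4
#111: 4→9
#118: 9→12
#125: 12→21
Sum = 4+9+12+21 = 46.
SPT 43, EDD 46, FIFO 46 → minimum 43.

43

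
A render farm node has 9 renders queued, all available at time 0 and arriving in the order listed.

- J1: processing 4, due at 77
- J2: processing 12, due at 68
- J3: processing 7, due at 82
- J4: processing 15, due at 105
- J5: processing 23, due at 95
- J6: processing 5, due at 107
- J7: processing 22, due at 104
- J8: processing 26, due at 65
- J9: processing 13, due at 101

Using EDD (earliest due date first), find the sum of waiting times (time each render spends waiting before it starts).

541

EDD (increasing due date): J8 J2 J1 J3 J5 J9 J7 J4 J6.
J8: waits 0, runs 0→26
J2: waits 26, runs 26→38
J1: waits 38, runs 38→42
J3: waits 42, runs 42→49
J5: waits 49, runs 49→72
J9: waits 72, runs 72→85
J7: waits 85, runs 85→107
J4: waits 107, runs 107→122
J6: waits 122, runs 122→127
Sum = 0+26+38+42+49+72+85+107+122 = 541.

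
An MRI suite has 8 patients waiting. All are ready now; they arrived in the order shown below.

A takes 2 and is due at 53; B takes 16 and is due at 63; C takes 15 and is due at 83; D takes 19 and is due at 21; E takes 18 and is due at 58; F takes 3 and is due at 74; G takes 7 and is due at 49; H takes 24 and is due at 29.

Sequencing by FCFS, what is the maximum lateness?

75

FIFO (arrival order): A B C D E F G H.
A: 0→2, due 53, lateness -51
B: 2→18, due 63, lateness -45
C: 18→33, due 83, lateness -50
D: 33→52, due 21, lateness 31
E: 52→70, due 58, lateness 12
F: 70→73, due 74, lateness -1
G: 73→80, due 49, lateness 31
H: 80→104, due 29, lateness 75
Maximum = 75.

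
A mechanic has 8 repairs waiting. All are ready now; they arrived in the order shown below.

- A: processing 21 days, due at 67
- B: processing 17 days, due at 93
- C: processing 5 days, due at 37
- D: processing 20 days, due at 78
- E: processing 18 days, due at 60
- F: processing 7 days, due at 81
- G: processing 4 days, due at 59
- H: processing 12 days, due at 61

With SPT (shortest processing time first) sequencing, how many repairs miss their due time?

SPT (increasing processing time): G C F H B E D A.
G: 0→4, due 59, tardiness 0
C: 4→9, due 37, tardiness 0
F: 9→16, due 81, tardiness 0
H: 16→28, due 61, tardiness 0
B: 28→45, due 93, tardiness 0
E: 45→63, due 60, tardiness 3
D: 63→83, due 78, tardiness 5
A: 83→104, due 67, tardiness 37
Late repairs: 3.

3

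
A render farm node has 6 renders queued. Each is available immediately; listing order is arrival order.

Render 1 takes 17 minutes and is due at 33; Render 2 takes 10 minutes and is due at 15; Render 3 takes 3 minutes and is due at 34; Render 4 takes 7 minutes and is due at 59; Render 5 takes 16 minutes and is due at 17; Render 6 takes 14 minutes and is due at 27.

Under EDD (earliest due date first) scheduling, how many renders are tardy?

5

EDD (increasing due date): Render 2 Render 5 Render 6 Render 1 Render 3 Render 4.
Render 2: 0→10, due 15, tardiness 0
Render 5: 10→26, due 17, tardiness 9
Render 6: 26→40, due 27, tardiness 13
Render 1: 40→57, due 33, tardiness 24
Render 3: 57→60, due 34, tardiness 26
Render 4: 60→67, due 59, tardiness 8
Late renders: 5.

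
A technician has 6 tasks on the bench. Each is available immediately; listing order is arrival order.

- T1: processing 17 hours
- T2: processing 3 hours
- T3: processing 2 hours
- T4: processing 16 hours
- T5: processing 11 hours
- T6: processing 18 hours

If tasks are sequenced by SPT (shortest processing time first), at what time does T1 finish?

SPT (increasing processing time): T3 T2 T5 T4 T1 T6.
T3: 0→2
T2: 2→5
T5: 5→16
T4: 16→32
T1: 32→49

49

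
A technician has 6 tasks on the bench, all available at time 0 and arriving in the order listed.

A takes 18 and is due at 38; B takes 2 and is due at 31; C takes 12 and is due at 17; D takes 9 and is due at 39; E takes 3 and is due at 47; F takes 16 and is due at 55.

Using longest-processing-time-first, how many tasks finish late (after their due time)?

LPT (decreasing processing time): A F C D E B.
A: 0→18, due 38, tardiness 0
F: 18→34, due 55, tardiness 0
C: 34→46, due 17, tardiness 29
D: 46→55, due 39, tardiness 16
E: 55→58, due 47, tardiness 11
B: 58→60, due 31, tardiness 29
Late tasks: 4.

4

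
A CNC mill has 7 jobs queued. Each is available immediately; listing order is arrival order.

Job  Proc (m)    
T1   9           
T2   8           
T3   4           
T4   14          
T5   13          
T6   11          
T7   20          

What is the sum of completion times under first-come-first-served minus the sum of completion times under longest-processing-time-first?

-112

FIFO (arrival order): T1 T2 T3 T4 T5 T6 T7.
T1: 0→9
T2: 9→17
T3: 17→21
T4: 21→35
T5: 35→48
T6: 48→59
T7: 59→79
Sum = 9+17+21+35+48+59+79 = 268.
LPT (decreasing processing time): T7 T4 T5 T6 T1 T2 T3.
T7: 0→20
T4: 20→34
T5: 34→47
T6: 47→58
T1: 58→67
T2: 67→75
T3: 75→79
Sum = 20+34+47+58+67+75+79 = 380.
Difference = 268 − 380 = -112.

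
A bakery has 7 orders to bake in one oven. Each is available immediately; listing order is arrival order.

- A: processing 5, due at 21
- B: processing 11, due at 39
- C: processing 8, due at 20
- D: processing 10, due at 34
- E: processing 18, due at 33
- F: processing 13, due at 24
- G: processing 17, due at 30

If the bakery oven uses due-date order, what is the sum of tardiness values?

123

EDD (increasing due date): C A F G E D B.
C: 0→8, due 20, tardiness 0
A: 8→13, due 21, tardiness 0
F: 13→26, due 24, tardiness 2
G: 26→43, due 30, tardiness 13
E: 43→61, due 33, tardiness 28
D: 61→71, due 34, tardiness 37
B: 71→82, due 39, tardiness 43
Sum = 0+0+2+13+28+37+43 = 123.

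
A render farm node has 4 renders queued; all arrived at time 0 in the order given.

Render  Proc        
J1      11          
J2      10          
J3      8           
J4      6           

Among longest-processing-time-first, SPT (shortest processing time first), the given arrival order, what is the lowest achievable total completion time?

LPT (decreasing processing time): J1 J2 J3 J4.
J1: 0→11
J2: 11→21
J3: 21→29
J4: 29→35
Sum = 11+21+29+35 = 96.
SPT (increasing processing time): J4 J3 J2 J1.
J4: 0→6
J3: 6→14
J2: 14→24
J1: 24→35
Sum = 6+14+24+35 = 79.
FIFO (arrival order): J1 J2 J3 J4.
J1: 0→11
J2: 11→21
J3: 21→29
J4: 29→35
Sum = 11+21+29+35 = 96.
LPT 96, SPT 79, FIFO 96 → minimum 79.

79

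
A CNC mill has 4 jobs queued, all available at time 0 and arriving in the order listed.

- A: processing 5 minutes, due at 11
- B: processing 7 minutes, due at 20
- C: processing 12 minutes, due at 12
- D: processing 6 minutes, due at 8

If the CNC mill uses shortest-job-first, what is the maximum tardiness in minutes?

18

SPT (increasing processing time): A D B C.
A: 0→5, due 11, tardiness 0
D: 5→11, due 8, tardiness 3
B: 11→18, due 20, tardiness 0
C: 18→30, due 12, tardiness 18
Maximum = 18.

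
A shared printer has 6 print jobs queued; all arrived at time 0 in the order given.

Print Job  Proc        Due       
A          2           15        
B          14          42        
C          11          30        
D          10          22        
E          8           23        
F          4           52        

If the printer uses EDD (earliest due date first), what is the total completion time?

159

EDD (increasing due date): A D E C B F.
A: 0→2
D: 2→12
E: 12→20
C: 20→31
B: 31→45
F: 45→49
Sum = 2+12+20+31+45+49 = 159.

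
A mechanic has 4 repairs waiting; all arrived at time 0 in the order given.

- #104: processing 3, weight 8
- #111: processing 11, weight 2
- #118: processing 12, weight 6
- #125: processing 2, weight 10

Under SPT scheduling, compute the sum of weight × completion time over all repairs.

SPT (increasing processing time): #125 #104 #111 #118.
#125: finishes 2, weight 10, w·C = 20
#104: finishes 5, weight 8, w·C = 40
#111: finishes 16, weight 2, w·C = 32
#118: finishes 28, weight 6, w·C = 168
Sum = 20+40+32+168 = 260.

260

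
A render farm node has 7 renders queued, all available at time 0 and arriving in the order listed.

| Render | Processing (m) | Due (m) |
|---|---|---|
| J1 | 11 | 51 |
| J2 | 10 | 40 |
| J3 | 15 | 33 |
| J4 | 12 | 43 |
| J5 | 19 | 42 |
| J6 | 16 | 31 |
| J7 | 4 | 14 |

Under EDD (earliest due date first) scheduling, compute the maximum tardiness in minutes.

EDD (increasing due date): J7 J6 J3 J2 J5 J4 J1.
J7: 0→4, due 14, tardiness 0
J6: 4→20, due 31, tardiness 0
J3: 20→35, due 33, tardiness 2
J2: 35→45, due 40, tardiness 5
J5: 45→64, due 42, tardiness 22
J4: 64→76, due 43, tardiness 33
J1: 76→87, due 51, tardiness 36
Maximum = 36.

36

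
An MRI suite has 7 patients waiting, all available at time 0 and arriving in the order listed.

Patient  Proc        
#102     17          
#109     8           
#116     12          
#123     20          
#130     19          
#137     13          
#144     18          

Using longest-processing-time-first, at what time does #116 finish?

LPT (decreasing processing time): #123 #130 #144 #102 #137 #116 #109.
#123: 0→20
#130: 20→39
#144: 39→57
#102: 57→74
#137: 74→87
#116: 87→99

99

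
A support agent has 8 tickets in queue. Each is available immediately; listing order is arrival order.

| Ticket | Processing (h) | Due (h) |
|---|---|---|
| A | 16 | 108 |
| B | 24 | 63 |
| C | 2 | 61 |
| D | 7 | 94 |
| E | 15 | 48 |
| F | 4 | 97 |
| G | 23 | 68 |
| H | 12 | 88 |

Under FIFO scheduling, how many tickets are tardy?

FIFO (arrival order): A B C D E F G H.
A: 0→16, due 108, tardiness 0
B: 16→40, due 63, tardiness 0
C: 40→42, due 61, tardiness 0
D: 42→49, due 94, tardiness 0
E: 49→64, due 48, tardiness 16
F: 64→68, due 97, tardiness 0
G: 68→91, due 68, tardiness 23
H: 91→103, due 88, tardiness 15
Late tickets: 3.

3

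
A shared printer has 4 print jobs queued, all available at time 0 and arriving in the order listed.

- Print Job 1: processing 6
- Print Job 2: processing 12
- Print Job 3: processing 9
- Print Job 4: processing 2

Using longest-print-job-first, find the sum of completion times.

LPT (decreasing processing time): Print Job 2 Print Job 3 Print Job 1 Print Job 4.
Print Job 2: 0→12
Print Job 3: 12→21
Print Job 1: 21→27
Print Job 4: 27→29
Sum = 12+21+27+29 = 89.

89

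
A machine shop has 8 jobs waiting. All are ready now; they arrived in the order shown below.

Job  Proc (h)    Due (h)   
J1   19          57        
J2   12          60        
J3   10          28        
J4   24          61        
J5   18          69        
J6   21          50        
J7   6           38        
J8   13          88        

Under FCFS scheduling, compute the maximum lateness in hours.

FIFO (arrival order): J1 J2 J3 J4 J5 J6 J7 J8.
J1: 0→19, due 57, lateness -38
J2: 19→31, due 60, lateness -29
J3: 31→41, due 28, lateness 13
J4: 41→65, due 61, lateness 4
J5: 65→83, due 69, lateness 14
J6: 83→104, due 50, lateness 54
J7: 104→110, due 38, lateness 72
J8: 110→123, due 88, lateness 35
Maximum = 72.

72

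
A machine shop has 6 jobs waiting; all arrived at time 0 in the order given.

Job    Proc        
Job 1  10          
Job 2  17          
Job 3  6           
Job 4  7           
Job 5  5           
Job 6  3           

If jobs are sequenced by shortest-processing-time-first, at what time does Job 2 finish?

SPT (increasing processing time): Job 6 Job 5 Job 3 Job 4 Job 1 Job 2.
Job 6: 0→3
Job 5: 3→8
Job 3: 8→14
Job 4: 14→21
Job 1: 21→31
Job 2: 31→48

48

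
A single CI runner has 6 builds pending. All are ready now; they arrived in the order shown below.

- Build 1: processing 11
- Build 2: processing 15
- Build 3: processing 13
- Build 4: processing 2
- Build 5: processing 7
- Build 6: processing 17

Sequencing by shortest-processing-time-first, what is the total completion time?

177

SPT (increasing processing time): Build 4 Build 5 Build 1 Build 3 Build 2 Build 6.
Build 4: 0→2
Build 5: 2→9
Build 1: 9→20
Build 3: 20→33
Build 2: 33→48
Build 6: 48→65
Sum = 2+9+20+33+48+65 = 177.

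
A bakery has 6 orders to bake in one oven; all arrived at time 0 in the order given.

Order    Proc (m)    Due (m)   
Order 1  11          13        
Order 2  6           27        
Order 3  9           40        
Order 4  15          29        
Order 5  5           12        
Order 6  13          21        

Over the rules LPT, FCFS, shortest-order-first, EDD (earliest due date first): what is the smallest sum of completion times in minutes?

LPT (decreasing processing time): Order 4 Order 6 Order 1 Order 3 Order 2 Order 5.
Order 4: 0→15
Order 6: 15→28
Order 1: 28→39
Order 3: 39→48
Order 2: 48→54
Order 5: 54→59
Sum = 15+28+39+48+54+59 = 243.
FIFO (arrival order): Order 1 Order 2 Order 3 Order 4 Order 5 Order 6.
Order 1: 0→11
Order 2: 11→17
Order 3: 17→26
Order 4: 26→41
Order 5: 41→46
Order 6: 46→59
Sum = 11+17+26+41+46+59 = 200.
SPT (increasing processing time): Order 5 Order 2 Order 3 Order 1 Order 6 Order 4.
Order 5: 0→5
Order 2: 5→11
Order 3: 11→20
Order 1: 20→31
Order 6: 31→44
Order 4: 44→59
Sum = 5+11+20+31+44+59 = 170.
EDD (increasing due date): Order 5 Order 1 Order 6 Order 2 Order 4 Order 3.
Order 5: 0→5
Order 1: 5→16
Order 6: 16→29
Order 2: 29→35
Order 4: 35→50
Order 3: 50→59
Sum = 5+16+29+35+50+59 = 194.
LPT 243, FIFO 200, SPT 170, EDD 194 → minimum 170.

170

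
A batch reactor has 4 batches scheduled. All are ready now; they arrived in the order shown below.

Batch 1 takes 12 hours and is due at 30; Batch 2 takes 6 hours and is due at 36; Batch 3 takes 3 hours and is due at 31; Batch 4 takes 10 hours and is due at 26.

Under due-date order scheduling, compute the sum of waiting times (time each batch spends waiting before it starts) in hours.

EDD (increasing due date): Batch 4 Batch 1 Batch 3 Batch 2.
Batch 4: waits 0, runs 0→10
Batch 1: waits 10, runs 10→22
Batch 3: waits 22, runs 22→25
Batch 2: waits 25, runs 25→31
Sum = 0+10+22+25 = 57.

57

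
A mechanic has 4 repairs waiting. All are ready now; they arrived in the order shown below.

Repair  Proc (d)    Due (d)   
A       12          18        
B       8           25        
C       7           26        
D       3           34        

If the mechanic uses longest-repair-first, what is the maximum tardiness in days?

1

LPT (decreasing processing time): A B C D.
A: 0→12, due 18, tardiness 0
B: 12→20, due 25, tardiness 0
C: 20→27, due 26, tardiness 1
D: 27→30, due 34, tardiness 0
Maximum = 1.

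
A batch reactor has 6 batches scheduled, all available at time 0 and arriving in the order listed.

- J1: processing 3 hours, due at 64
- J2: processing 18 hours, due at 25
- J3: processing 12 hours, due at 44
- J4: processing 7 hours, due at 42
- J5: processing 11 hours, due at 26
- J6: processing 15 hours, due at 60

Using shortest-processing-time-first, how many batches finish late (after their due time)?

1

SPT (increasing processing time): J1 J4 J5 J3 J6 J2.
J1: 0→3, due 64, tardiness 0
J4: 3→10, due 42, tardiness 0
J5: 10→21, due 26, tardiness 0
J3: 21→33, due 44, tardiness 0
J6: 33→48, due 60, tardiness 0
J2: 48→66, due 25, tardiness 41
Late batches: 1.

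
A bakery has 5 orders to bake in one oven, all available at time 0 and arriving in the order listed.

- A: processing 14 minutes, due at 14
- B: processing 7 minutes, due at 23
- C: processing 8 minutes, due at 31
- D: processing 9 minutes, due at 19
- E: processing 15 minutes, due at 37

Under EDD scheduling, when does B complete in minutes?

EDD (increasing due date): A D B C E.
A: 0→14
D: 14→23
B: 23→30

30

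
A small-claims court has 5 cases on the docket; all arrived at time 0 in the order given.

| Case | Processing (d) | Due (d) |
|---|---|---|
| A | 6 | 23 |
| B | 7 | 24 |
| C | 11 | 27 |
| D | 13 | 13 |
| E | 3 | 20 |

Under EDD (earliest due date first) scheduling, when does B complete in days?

29

EDD (increasing due date): D E A B C.
D: 0→13
E: 13→16
A: 16→22
B: 22→29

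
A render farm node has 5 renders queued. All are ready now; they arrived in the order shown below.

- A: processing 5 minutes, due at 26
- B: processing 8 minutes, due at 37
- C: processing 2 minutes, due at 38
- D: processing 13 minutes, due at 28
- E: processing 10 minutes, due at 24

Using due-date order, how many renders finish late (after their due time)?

EDD (increasing due date): E A D B C.
E: 0→10, due 24, tardiness 0
A: 10→15, due 26, tardiness 0
D: 15→28, due 28, tardiness 0
B: 28→36, due 37, tardiness 0
C: 36→38, due 38, tardiness 0
Late renders: 0.

0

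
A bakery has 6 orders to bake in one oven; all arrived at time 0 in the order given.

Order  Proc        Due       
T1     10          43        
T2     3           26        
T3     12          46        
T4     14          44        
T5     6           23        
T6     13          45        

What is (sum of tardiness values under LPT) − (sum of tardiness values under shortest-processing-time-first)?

56

LPT (decreasing processing time): T4 T6 T3 T1 T5 T2.
T4: 0→14, due 44, tardiness 0
T6: 14→27, due 45, tardiness 0
T3: 27→39, due 46, tardiness 0
T1: 39→49, due 43, tardiness 6
T5: 49→55, due 23, tardiness 32
T2: 55→58, due 26, tardiness 32
Sum = 0+0+0+6+32+32 = 70.
SPT (increasing processing time): T2 T5 T1 T3 T6 T4.
T2: 0→3, due 26, tardiness 0
T5: 3→9, due 23, tardiness 0
T1: 9→19, due 43, tardiness 0
T3: 19→31, due 46, tardiness 0
T6: 31→44, due 45, tardiness 0
T4: 44→58, due 44, tardiness 14
Sum = 0+0+0+0+0+14 = 14.
Difference = 70 − 14 = 56.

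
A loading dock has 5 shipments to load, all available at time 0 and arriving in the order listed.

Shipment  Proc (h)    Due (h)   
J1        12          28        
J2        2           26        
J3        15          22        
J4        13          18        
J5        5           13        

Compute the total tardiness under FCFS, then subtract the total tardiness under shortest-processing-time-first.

FIFO (arrival order): J1 J2 J3 J4 J5.
J1: 0→12, due 28, tardiness 0
J2: 12→14, due 26, tardiness 0
J3: 14→29, due 22, tardiness 7
J4: 29→42, due 18, tardiness 24
J5: 42→47, due 13, tardiness 34
Sum = 0+0+7+24+34 = 65.
SPT (increasing processing time): J2 J5 J1 J4 J3.
J2: 0→2, due 26, tardiness 0
J5: 2→7, due 13, tardiness 0
J1: 7→19, due 28, tardiness 0
J4: 19→32, due 18, tardiness 14
J3: 32→47, due 22, tardiness 25
Sum = 0+0+0+14+25 = 39.
Difference = 65 − 39 = 26.

26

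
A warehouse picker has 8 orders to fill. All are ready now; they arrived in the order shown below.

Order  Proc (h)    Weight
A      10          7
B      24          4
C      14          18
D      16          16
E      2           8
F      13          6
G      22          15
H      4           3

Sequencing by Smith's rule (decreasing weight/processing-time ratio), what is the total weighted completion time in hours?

3172

WSPT (decreasing weight/processing-time ratio): E C D H A G F B.
E: finishes 2, weight 8, w·C = 16
C: finishes 16, weight 18, w·C = 288
D: finishes 32, weight 16, w·C = 512
H: finishes 36, weight 3, w·C = 108
A: finishes 46, weight 7, w·C = 322
G: finishes 68, weight 15, w·C = 1020
F: finishes 81, weight 6, w·C = 486
B: finishes 105, weight 4, w·C = 420
Sum = 16+288+512+108+322+1020+486+420 = 3172.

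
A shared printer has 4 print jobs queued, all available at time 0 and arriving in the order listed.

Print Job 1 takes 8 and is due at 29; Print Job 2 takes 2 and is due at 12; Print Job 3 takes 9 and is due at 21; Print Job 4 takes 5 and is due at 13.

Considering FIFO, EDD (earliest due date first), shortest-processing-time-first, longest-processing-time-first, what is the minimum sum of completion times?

FIFO (arrival order): Print Job 1 Print Job 2 Print Job 3 Print Job 4.
Print Job 1: 0→8
Print Job 2: 8→10
Print Job 3: 10→19
Print Job 4: 19→24
Sum = 8+10+19+24 = 61.
EDD (increasing due date): Print Job 2 Print Job 4 Print Job 3 Print Job 1.
Print Job 2: 0→2
Print Job 4: 2→7
Print Job 3: 7→16
Print Job 1: 16→24
Sum = 2+7+16+24 = 49.
SPT (increasing processing time): Print Job 2 Print Job 4 Print Job 1 Print Job 3.
Print Job 2: 0→2
Print Job 4: 2→7
Print Job 1: 7→15
Print Job 3: 15→24
Sum = 2+7+15+24 = 48.
LPT (decreasing processing time): Print Job 3 Print Job 1 Print Job 4 Print Job 2.
Print Job 3: 0→9
Print Job 1: 9→17
Print Job 4: 17→22
Print Job 2: 22→24
Sum = 9+17+22+24 = 72.
FIFO 61, EDD 49, SPT 48, LPT 72 → minimum 48.

48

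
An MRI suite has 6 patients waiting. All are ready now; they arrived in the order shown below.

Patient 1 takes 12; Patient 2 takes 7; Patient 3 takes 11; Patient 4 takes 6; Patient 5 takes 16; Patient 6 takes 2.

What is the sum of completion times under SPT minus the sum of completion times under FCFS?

-60

SPT (increasing processing time): Patient 6 Patient 4 Patient 2 Patient 3 Patient 1 Patient 5.
Patient 6: 0→2
Patient 4: 2→8
Patient 2: 8→15
Patient 3: 15→26
Patient 1: 26→38
Patient 5: 38→54
Sum = 2+8+15+26+38+54 = 143.
FIFO (arrival order): Patient 1 Patient 2 Patient 3 Patient 4 Patient 5 Patient 6.
Patient 1: 0→12
Patient 2: 12→19
Patient 3: 19→30
Patient 4: 30→36
Patient 5: 36→52
Patient 6: 52→54
Sum = 12+19+30+36+52+54 = 203.
Difference = 143 − 203 = -60.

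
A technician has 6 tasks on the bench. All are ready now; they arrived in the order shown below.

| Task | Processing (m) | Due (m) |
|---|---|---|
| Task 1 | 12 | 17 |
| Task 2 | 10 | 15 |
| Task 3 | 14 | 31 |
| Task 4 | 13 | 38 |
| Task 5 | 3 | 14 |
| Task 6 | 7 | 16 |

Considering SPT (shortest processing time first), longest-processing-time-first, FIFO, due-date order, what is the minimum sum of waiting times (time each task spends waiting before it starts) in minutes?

SPT (increasing processing time): Task 5 Task 6 Task 2 Task 1 Task 4 Task 3.
Task 5: waits 0, runs 0→3
Task 6: waits 3, runs 3→10
Task 2: waits 10, runs 10→20
Task 1: waits 20, runs 20→32
Task 4: waits 32, runs 32→45
Task 3: waits 45, runs 45→59
Sum = 0+3+10+20+32+45 = 110.
LPT (decreasing processing time): Task 3 Task 4 Task 1 Task 2 Task 6 Task 5.
Task 3: waits 0, runs 0→14
Task 4: waits 14, runs 14→27
Task 1: waits 27, runs 27→39
Task 2: waits 39, runs 39→49
Task 6: waits 49, runs 49→56
Task 5: waits 56, runs 56→59
Sum = 0+14+27+39+49+56 = 185.
FIFO (arrival order): Task 1 Task 2 Task 3 Task 4 Task 5 Task 6.
Task 1: waits 0, runs 0→12
Task 2: waits 12, runs 12→22
Task 3: waits 22, runs 22→36
Task 4: waits 36, runs 36→49
Task 5: waits 49, runs 49→52
Task 6: waits 52, runs 52→59
Sum = 0+12+22+36+49+52 = 171.
EDD (increasing due date): Task 5 Task 2 Task 6 Task 1 Task 3 Task 4.
Task 5: waits 0, runs 0→3
Task 2: waits 3, runs 3→13
Task 6: waits 13, runs 13→20
Task 1: waits 20, runs 20→32
Task 3: waits 32, runs 32→46
Task 4: waits 46, runs 46→59
Sum = 0+3+13+20+32+46 = 114.
SPT 110, LPT 185, FIFO 171, EDD 114 → minimum 110.

110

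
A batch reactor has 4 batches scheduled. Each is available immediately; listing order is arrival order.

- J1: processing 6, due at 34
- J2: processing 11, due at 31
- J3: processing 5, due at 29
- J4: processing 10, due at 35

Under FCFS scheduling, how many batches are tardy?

FIFO (arrival order): J1 J2 J3 J4.
J1: 0→6, due 34, tardiness 0
J2: 6→17, due 31, tardiness 0
J3: 17→22, due 29, tardiness 0
J4: 22→32, due 35, tardiness 0
Late batches: 0.

0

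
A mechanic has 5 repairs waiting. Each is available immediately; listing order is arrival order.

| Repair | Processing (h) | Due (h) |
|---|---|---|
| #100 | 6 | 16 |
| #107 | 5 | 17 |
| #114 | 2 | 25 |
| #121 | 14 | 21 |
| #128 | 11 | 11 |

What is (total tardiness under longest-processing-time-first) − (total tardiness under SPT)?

LPT (decreasing processing time): #121 #128 #100 #107 #114.
#121: 0→14, due 21, tardiness 0
#128: 14→25, due 11, tardiness 14
#100: 25→31, due 16, tardiness 15
#107: 31→36, due 17, tardiness 19
#114: 36→38, due 25, tardiness 13
Sum = 0+14+15+19+13 = 61.
SPT (increasing processing time): #114 #107 #100 #128 #121.
#114: 0→2, due 25, tardiness 0
#107: 2→7, due 17, tardiness 0
#100: 7→13, due 16, tardiness 0
#128: 13→24, due 11, tardiness 13
#121: 24→38, due 21, tardiness 17
Sum = 0+0+0+13+17 = 30.
Difference = 61 − 30 = 31.

31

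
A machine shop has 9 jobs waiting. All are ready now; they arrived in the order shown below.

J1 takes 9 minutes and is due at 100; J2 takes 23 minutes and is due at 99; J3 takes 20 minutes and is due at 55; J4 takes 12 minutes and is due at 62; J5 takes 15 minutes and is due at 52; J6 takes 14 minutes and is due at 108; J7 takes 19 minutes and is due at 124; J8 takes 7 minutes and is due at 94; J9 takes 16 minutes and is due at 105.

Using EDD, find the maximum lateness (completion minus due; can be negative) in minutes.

EDD (increasing due date): J5 J3 J4 J8 J2 J1 J9 J6 J7.
J5: 0→15, due 52, lateness -37
J3: 15→35, due 55, lateness -20
J4: 35→47, due 62, lateness -15
J8: 47→54, due 94, lateness -40
J2: 54→77, due 99, lateness -22
J1: 77→86, due 100, lateness -14
J9: 86→102, due 105, lateness -3
J6: 102→116, due 108, lateness 8
J7: 116→135, due 124, lateness 11
Maximum = 11.

11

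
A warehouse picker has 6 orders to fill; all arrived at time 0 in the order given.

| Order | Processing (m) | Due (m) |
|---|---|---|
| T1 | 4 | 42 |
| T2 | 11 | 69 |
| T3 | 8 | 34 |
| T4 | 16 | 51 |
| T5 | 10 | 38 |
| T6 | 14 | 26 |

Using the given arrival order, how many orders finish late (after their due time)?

FIFO (arrival order): T1 T2 T3 T4 T5 T6.
T1: 0→4, due 42, tardiness 0
T2: 4→15, due 69, tardiness 0
T3: 15→23, due 34, tardiness 0
T4: 23→39, due 51, tardiness 0
T5: 39→49, due 38, tardiness 11
T6: 49→63, due 26, tardiness 37
Late orders: 2.

2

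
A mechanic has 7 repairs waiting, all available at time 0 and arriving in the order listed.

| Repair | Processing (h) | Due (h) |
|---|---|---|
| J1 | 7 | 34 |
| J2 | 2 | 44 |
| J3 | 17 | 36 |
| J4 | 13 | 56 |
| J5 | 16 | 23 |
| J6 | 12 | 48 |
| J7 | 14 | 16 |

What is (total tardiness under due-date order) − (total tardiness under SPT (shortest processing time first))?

EDD (increasing due date): J7 J5 J1 J3 J2 J6 J4.
J7: 0→14, due 16, tardiness 0
J5: 14→30, due 23, tardiness 7
J1: 30→37, due 34, tardiness 3
J3: 37→54, due 36, tardiness 18
J2: 54→56, due 44, tardiness 12
J6: 56→68, due 48, tardiness 20
J4: 68→81, due 56, tardiness 25
Sum = 0+7+3+18+12+20+25 = 85.
SPT (increasing processing time): J2 J1 J6 J4 J7 J5 J3.
J2: 0→2, due 44, tardiness 0
J1: 2→9, due 34, tardiness 0
J6: 9→21, due 48, tardiness 0
J4: 21→34, due 56, tardiness 0
J7: 34→48, due 16, tardiness 32
J5: 48→64, due 23, tardiness 41
J3: 64→81, due 36, tardiness 45
Sum = 0+0+0+0+32+41+45 = 118.
Difference = 85 − 118 = -33.

-33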